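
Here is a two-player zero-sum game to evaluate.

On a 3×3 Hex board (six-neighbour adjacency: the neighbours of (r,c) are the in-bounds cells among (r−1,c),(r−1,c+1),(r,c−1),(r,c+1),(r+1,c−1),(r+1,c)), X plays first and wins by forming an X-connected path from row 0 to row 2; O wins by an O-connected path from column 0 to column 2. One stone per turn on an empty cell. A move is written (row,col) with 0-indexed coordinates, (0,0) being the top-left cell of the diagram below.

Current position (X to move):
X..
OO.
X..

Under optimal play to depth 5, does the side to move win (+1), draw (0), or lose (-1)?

value(X../OO./X.., X) = -1

ply 1, X at X../OO./X.. | (0,1)=-1→XX./OO./X..*; (0,2)=-1→X.X/OO./X..; (1,2)=-1→X../OOX/X..; (2,1)=-1→X../OO./XX.; (2,2)=-1→X../OO./X.X
ply 2, O at XX./OO./X.. | (0,2)=+1→XXO/OO./X..*; (1,2)=+1→XX./OOO/X..; (2,1)=+1→XX./OO./XO.; (2,2)=+1→XX./OO./X.O
ply 3: XXO/OO./X.. is terminal -1 (X); from X../OO./X.. depth 5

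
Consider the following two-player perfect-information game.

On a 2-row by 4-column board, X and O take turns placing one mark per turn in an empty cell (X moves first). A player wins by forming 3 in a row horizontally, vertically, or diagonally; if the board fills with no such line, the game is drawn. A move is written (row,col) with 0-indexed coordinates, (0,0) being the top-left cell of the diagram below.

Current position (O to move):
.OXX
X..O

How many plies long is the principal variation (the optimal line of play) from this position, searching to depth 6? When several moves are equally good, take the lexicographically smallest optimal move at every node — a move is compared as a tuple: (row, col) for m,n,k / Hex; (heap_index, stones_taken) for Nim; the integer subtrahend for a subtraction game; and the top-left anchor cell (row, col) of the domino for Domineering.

PV length from [.OXX/X..O]: 3 plies

[.OXX/X..O] O move#1: (0,0):+0/OOXX/X..O*, (1,1):+0/.OXX/XO.O, (1,2):+0/.OXX/X.OO
[OOXX/X..O] X move#2: (1,1):+0/OOXX/XX.O*, (1,2):+0/OOXX/X.XO
[OOXX/XX.O] O move#3: (1,2):+0/OOXX/XXOO*
[OOXX/XXOO] end (terminal +0, X#4); searched .OXX/X..O to 6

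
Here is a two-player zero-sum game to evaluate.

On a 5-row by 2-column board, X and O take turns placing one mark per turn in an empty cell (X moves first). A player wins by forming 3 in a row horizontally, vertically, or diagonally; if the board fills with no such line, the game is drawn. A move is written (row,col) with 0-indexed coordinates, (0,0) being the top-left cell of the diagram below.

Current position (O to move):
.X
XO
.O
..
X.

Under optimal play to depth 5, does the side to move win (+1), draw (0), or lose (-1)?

value(.X/XO/.O/../X., O) = +1

[.X/XO/.O/../X.] O move#1: (0,0):+0/OX/XO/.O/../X., (2,0):+0/.X/XO/OO/../X., (3,0):+0/.X/XO/.O/O./X., (3,1):+1/.X/XO/.O/.O/X.*, (4,1):+0/.X/XO/.O/../XO
[.X/XO/.O/.O/X.] end (terminal -1, X#2); searched .X/XO/.O/../X. to 5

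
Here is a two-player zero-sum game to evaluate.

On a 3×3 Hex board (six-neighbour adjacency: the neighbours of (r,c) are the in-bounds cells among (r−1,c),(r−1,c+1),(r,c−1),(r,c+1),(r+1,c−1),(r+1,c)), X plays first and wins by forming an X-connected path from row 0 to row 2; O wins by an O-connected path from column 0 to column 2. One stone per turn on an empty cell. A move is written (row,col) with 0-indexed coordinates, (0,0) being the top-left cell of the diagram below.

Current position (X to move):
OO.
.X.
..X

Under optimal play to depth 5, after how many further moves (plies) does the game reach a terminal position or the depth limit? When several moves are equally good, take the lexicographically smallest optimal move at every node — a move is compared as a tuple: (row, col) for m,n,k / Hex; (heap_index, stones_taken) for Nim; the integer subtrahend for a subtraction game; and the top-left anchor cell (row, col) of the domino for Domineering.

[OO./.X./..X] X move#1: (0,2):+1/OOX/.X./..X*, (1,0):-1/OO./XX./..X, (1,2):-1/OO./.XX/..X, (2,0):-1/OO./.X./X.X, (2,1):-1/OO./.X./.XX
[OOX/.X./..X] O move#2: (1,0):-1/OOX/OX./..X*, (1,2):-1/OOX/.XO/..X, (2,0):-1/OOX/.X./O.X, (2,1):-1/OOX/.X./.OX
[OOX/OX./..X] X move#3: (1,2):+1/OOX/OXX/..X*, (2,0):+1/OOX/OX./X.X, (2,1):+1/OOX/OX./.XX
[OOX/OXX/..X] end (terminal -1, O#4); searched OO./.X./..X to 5

PV length from [OO./.X./..X]: 3 plies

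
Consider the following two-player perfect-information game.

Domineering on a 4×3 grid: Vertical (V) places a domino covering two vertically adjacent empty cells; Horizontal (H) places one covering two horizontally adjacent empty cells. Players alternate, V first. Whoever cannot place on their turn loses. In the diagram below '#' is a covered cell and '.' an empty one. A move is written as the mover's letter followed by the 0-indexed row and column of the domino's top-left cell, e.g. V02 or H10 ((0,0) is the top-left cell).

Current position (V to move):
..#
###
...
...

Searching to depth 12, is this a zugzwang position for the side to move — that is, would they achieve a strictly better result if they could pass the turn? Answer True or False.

p1 V@[..#/###/.../...]: V20[..#/###/#../#..]-1 V21[..#/###/.#./.#.]+1* V22[..#/###/..#/..#]-1
p2 H@[..#/###/.#./.#.]: H00[###/###/.#./.#.]-1*
p3 V@[###/###/.#./.#.]: V20[###/###/##./##.]+1* V22[###/###/.##/.##]+1
p4 H@[###/###/##./##.] terminal -1; root [..#/###/.../...] d12
if V skipped the turn, H would face:
~ p1 H@[..#/###/.../...]: H00[###/###/.../...]-1 H20[..#/###/##./...]+1* H21[..#/###/.##/...]+1 H30[..#/###/.../##.]+1 H31[..#/###/.../.##]+1
~ p2 V@[..#/###/##./...]: V22[..#/###/###/..#]-1*
~ p3 H@[..#/###/###/..#]: H00[###/###/###/..#]+1* H30[..#/###/###/###]+1
~ p4 V@[###/###/###/..#] terminal -1; root [..#/###/.../...] d12
compare (V): move=+1 vs pass=-1

zugzwang(..#/###/.../..., V) = False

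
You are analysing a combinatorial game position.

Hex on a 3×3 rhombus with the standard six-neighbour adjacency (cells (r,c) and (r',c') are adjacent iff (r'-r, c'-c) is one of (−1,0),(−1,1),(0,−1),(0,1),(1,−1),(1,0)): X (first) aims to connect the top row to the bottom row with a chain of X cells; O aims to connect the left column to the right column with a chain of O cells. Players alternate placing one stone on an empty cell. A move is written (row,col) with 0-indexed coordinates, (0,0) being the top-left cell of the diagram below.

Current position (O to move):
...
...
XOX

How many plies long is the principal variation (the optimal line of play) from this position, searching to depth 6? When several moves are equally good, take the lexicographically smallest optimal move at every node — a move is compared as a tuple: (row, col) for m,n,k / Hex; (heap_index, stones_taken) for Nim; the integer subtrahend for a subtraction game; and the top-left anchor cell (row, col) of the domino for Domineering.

PV length from [.../.../XOX]: 4 plies

[.../.../XOX] O move#1: (0,0):-1/O../.../XOX*, (0,1):-1/.O./.../XOX, (0,2):-1/..O/.../XOX, (1,0):-1/.../O../XOX, (1,1):-1/.../.O./XOX, (1,2):-1/.../..O/XOX
[O../.../XOX] X move#2: (0,1):+1/OX./.../XOX*, (0,2):+1/O.X/.../XOX, (1,0):+1/O../X../XOX, (1,1):+1/O../.X./XOX, (1,2):+1/O../..X/XOX
[OX./.../XOX] O move#3: (0,2):-1/OXO/.../XOX*, (1,0):-1/OX./O../XOX, (1,1):-1/OX./.O./XOX, (1,2):-1/OX./..O/XOX
[OXO/.../XOX] X move#4: (1,0):+1/OXO/X../XOX*, (1,1):+1/OXO/.X./XOX, (1,2):+1/OXO/..X/XOX
[OXO/X../XOX] end (terminal -1, O#5); searched .../.../XOX to 6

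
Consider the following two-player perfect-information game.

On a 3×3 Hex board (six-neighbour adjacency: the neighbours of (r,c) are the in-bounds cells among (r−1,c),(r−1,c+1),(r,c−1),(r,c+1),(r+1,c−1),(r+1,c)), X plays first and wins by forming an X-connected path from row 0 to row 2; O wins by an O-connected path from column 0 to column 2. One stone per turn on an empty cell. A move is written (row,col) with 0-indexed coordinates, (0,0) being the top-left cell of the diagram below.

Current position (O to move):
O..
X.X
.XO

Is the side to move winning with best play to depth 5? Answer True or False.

O winning at [O../X.X/.XO]: False

[O../X.X/.XO] O move#1: (0,1):-1/OO./X.X/.XO*, (0,2):-1/O.O/X.X/.XO, (1,1):-1/O../XOX/.XO, (2,0):-1/O../X.X/OXO
[OO./X.X/.XO] X move#2: (0,2):+1/OOX/X.X/.XO*, (1,1):-1/OO./XXX/.XO, (2,0):-1/OO./X.X/XXO
[OOX/X.X/.XO] end (terminal -1, O#3); searched O../X.X/.XO to 5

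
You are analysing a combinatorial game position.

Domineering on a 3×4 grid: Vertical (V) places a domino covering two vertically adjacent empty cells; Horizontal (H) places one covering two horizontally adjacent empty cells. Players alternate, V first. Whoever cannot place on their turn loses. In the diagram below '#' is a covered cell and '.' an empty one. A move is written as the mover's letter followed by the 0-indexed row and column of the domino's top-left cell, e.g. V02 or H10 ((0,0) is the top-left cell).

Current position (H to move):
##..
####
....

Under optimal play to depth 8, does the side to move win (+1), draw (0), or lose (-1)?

value(##../####/...., H) = +1

ply 1, H at ##../####/.... | H02=+1→####/####/....*; H20=+1→##../####/##..; H21=+1→##../####/.##.; H22=+1→##../####/..##
ply 2: ####/####/.... is terminal -1 (V); from ##../####/.... depth 8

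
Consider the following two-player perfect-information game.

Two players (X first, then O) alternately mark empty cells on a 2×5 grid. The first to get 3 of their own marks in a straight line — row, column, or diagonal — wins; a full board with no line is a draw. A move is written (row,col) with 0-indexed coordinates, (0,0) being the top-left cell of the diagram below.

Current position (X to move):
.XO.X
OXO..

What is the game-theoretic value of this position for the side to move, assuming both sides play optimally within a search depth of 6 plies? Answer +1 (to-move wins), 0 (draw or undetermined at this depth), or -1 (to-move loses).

value(.XO.X/OXO.., X) = 0

p1 X@[.XO.X/OXO..]: (0,0)[XXO.X/OXO..]+0* (0,3)[.XOXX/OXO..]+0 (1,3)[.XO.X/OXOX.]+0 (1,4)[.XO.X/OXO.X]+0
p2 O@[XXO.X/OXO..]: (0,3)[XXOOX/OXO..]+0* (1,3)[XXO.X/OXOO.]+0 (1,4)[XXO.X/OXO.O]+0
p3 X@[XXOOX/OXO..]: (1,3)[XXOOX/OXOX.]+0* (1,4)[XXOOX/OXO.X]+0
p4 O@[XXOOX/OXOX.]: (1,4)[XXOOX/OXOXO]+0*
p5 X@[XXOOX/OXOXO] terminal +0; root [.XO.X/OXO..] d6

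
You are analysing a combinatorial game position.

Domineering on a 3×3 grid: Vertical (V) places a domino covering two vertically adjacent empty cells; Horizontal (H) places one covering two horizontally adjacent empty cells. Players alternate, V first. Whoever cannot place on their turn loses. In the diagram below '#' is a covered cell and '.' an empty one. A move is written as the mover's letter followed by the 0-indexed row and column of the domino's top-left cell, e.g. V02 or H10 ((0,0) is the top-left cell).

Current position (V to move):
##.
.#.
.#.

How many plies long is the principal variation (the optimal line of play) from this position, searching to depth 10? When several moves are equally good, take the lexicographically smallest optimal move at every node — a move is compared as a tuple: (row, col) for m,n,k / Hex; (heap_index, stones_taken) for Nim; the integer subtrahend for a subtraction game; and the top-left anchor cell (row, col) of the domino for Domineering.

PV length from [##./.#./.#.]: 1 ply

p1 V@[##./.#./.#.]: V02[###/.##/.#.]+1* V10[##./##./##.]+1 V12[##./.##/.##]+1
p2 H@[###/.##/.#.] terminal -1; root [##./.#./.#.] d10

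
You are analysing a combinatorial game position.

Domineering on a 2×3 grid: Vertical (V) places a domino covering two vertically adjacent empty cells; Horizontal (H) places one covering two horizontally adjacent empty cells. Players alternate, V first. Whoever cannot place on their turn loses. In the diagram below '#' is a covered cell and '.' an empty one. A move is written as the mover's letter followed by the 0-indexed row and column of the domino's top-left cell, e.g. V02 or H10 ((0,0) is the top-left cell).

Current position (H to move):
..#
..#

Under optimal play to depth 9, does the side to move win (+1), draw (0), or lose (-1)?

value(..#/..#, H) = +1

p1 H@[..#/..#]: H00[###/..#]+1* H10[..#/###]+1
p2 V@[###/..#] terminal -1; root [..#/..#] d9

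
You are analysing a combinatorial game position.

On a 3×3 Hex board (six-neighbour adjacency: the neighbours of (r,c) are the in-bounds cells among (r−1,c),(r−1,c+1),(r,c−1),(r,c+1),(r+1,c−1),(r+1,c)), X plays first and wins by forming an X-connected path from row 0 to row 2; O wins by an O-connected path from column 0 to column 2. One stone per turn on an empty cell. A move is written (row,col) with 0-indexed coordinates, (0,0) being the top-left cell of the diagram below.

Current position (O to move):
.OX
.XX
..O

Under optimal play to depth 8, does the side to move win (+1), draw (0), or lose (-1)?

value(.OX/.XX/..O, O) = -1

p1 O@[.OX/.XX/..O]: (0,0)[OOX/.XX/..O]-1* (1,0)[.OX/OXX/..O]-1 (2,0)[.OX/.XX/O.O]-1 (2,1)[.OX/.XX/.OO]-1
p2 X@[OOX/.XX/..O]: (1,0)[OOX/XXX/..O]+1* (2,0)[OOX/.XX/X.O]+1 (2,1)[OOX/.XX/.XO]+1
p3 O@[OOX/XXX/..O]: (2,0)[OOX/XXX/O.O]-1* (2,1)[OOX/XXX/.OO]-1
p4 X@[OOX/XXX/O.O]: (2,1)[OOX/XXX/OXO]+1*
p5 O@[OOX/XXX/OXO] terminal -1; root [.OX/.XX/..O] d8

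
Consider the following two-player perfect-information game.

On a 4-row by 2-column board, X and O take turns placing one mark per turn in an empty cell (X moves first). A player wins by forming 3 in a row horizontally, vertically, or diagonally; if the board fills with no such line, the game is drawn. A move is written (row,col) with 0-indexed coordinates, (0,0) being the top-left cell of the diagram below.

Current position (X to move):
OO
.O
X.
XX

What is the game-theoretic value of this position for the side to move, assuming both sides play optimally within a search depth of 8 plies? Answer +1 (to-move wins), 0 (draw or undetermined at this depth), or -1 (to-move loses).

[OO/.O/X./XX] X move#1: (1,0):+1/OO/XO/X./XX*, (2,1):+0/OO/.O/XX/XX
[OO/XO/X./XX] end (terminal -1, O#2); searched OO/.O/X./XX to 8

value(OO/.O/X./XX, X) = +1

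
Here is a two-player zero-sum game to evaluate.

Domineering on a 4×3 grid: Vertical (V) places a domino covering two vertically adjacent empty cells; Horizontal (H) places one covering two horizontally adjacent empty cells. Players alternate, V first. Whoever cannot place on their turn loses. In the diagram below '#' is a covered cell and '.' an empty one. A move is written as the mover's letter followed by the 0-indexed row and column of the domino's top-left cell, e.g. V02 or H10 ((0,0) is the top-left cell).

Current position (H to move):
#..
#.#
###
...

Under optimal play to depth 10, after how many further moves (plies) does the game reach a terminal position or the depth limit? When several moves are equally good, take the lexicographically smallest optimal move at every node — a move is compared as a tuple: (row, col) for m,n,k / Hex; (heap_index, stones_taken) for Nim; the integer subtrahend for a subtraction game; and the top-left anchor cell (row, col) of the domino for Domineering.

PV length from [#../#.#/###/...]: 1 ply

ply 1, H at #../#.#/###/... | H01=+1→###/#.#/###/...*; H30=-1→#../#.#/###/##.; H31=-1→#../#.#/###/.##
ply 2: ###/#.#/###/... is terminal -1 (V); from #../#.#/###/... depth 10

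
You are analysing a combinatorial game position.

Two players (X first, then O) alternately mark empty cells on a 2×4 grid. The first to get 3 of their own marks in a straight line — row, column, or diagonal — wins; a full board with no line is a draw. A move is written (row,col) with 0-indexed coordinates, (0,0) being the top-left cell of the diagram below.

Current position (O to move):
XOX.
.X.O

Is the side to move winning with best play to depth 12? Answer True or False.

p1 O@[XOX./.X.O]: (0,3)[XOXO/.X.O]+0* (1,0)[XOX./OX.O]+0 (1,2)[XOX./.XOO]+0
p2 X@[XOXO/.X.O]: (1,0)[XOXO/XX.O]+0* (1,2)[XOXO/.XXO]+0
p3 O@[XOXO/XX.O]: (1,2)[XOXO/XXOO]+0*
p4 X@[XOXO/XXOO] terminal +0; root [XOX./.X.O] d12

O winning at [XOX./.X.O]: False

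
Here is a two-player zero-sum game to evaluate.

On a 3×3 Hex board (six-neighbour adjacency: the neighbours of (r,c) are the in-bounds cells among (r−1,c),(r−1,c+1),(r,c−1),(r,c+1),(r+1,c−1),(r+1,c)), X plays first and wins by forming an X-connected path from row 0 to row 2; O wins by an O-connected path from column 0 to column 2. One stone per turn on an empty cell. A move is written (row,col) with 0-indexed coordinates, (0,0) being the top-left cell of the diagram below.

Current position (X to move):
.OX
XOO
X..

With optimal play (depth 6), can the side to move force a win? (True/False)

X winning at [.OX/XOO/X..]: True

p1 X@[.OX/XOO/X..]: (0,0)[XOX/XOO/X..]+1* (2,1)[.OX/XOO/XX.]-1 (2,2)[.OX/XOO/X.X]-1
p2 O@[XOX/XOO/X..] terminal -1; root [.OX/XOO/X..] d6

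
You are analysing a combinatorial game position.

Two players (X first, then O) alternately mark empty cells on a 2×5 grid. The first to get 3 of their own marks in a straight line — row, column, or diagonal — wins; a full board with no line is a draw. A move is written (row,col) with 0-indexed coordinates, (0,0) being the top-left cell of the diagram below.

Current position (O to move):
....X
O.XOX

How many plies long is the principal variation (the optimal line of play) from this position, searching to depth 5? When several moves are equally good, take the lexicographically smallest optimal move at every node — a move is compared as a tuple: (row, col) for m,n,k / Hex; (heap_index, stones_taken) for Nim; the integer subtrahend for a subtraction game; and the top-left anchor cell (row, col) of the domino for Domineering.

[....X/O.XOX] O move#1: (0,0):+0/O...X/O.XOX*, (0,1):+0/.O..X/O.XOX, (0,2):+0/..O.X/O.XOX, (0,3):+0/...OX/O.XOX, (1,1):+0/....X/OOXOX
[O...X/O.XOX] X move#2: (0,1):+0/OX..X/O.XOX*, (0,2):+0/O.X.X/O.XOX, (0,3):+0/O..XX/O.XOX, (1,1):+0/O...X/OXXOX
[OX..X/O.XOX] O move#3: (0,2):+0/OXO.X/O.XOX*, (0,3):+0/OX.OX/O.XOX, (1,1):+0/OX..X/OOXOX
[OXO.X/O.XOX] X move#4: (0,3):+0/OXOXX/O.XOX*, (1,1):+0/OXO.X/OXXOX
[OXOXX/O.XOX] O move#5: (1,1):+0/OXOXX/OOXOX*
[OXOXX/OOXOX] end (terminal +0, X#6); searched ....X/O.XOX to 5

PV length from [....X/O.XOX]: 5 plies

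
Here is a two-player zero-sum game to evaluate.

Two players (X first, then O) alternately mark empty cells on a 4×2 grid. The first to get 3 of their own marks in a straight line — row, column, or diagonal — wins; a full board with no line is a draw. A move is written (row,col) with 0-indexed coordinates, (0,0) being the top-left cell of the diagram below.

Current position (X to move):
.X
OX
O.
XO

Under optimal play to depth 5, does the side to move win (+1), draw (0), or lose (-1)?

p1 X@[.X/OX/O./XO]: (0,0)[XX/OX/O./XO]+0 (2,1)[.X/OX/OX/XO]+1*
p2 O@[.X/OX/OX/XO] terminal -1; root [.X/OX/O./XO] d5

value(.X/OX/O./XO, X) = +1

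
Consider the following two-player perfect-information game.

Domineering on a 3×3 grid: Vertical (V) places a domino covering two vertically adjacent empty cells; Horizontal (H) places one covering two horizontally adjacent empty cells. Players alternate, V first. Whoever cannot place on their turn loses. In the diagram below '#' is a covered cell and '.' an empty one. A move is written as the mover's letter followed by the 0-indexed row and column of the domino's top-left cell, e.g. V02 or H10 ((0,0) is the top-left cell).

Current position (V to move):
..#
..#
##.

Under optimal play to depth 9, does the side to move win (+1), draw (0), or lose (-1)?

value(..#/..#/##., V) = +1

ply 1, V at ..#/..#/##. | V00=+1→#.#/#.#/##.*; V01=+1→.##/.##/##.
ply 2: #.#/#.#/##. is terminal -1 (H); from ..#/..#/##. depth 9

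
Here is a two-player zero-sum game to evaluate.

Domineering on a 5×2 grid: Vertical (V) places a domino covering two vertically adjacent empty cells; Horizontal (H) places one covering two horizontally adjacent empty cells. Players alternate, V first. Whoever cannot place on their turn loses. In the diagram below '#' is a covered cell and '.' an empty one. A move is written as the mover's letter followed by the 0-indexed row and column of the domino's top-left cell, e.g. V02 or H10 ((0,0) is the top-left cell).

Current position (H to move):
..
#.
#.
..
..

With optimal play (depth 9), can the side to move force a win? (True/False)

p1 H@[../#./#./../..]: H00[##/#./#./../..]-1 H30[../#./#./##/..]+1* H40[../#./#./../##]+1
p2 V@[../#./#./##/..]: V01[.#/##/#./##/..]-1* V11[../##/##/##/..]-1
p3 H@[.#/##/#./##/..]: H40[.#/##/#./##/##]+1*
p4 V@[.#/##/#./##/##] terminal -1; root [../#./#./../..] d9

H winning at [../#./#./../..]: True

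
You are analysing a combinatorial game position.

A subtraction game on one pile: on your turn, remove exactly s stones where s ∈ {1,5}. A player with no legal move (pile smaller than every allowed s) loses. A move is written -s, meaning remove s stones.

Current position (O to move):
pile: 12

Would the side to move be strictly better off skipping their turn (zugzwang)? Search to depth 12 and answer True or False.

zugzwang(12, O) = True

p1 O@[12]: -1[11]-1* -5[7]-1
p2 X@[11]: -1[10]+1* -5[6]+1
p3 O@[10]: -1[9]-1* -5[5]-1
p4 X@[9]: -1[8]+1* -5[4]+1
p5 O@[8]: -1[7]-1* -5[3]-1
p6 X@[7]: -1[6]+1* -5[2]+1
p7 O@[6]: -1[5]-1* -5[1]-1
p8 X@[5]: -1[4]+1* -5[0]+1
p9 O@[4]: -1[3]-1*
p10 X@[3]: -1[2]+1*
p11 O@[2]: -1[1]-1*
p12 X@[1]: -1[0]+1*
p13 O@[0] terminal -1; root [12] d12
if O skipped the turn, X would face:
~ p1 X@[12]: -1[11]-1* -5[7]-1
~ p2 O@[11]: -1[10]+1* -5[6]+1
~ p3 X@[10]: -1[9]-1* -5[5]-1
~ p4 O@[9]: -1[8]+1* -5[4]+1
~ p5 X@[8]: -1[7]-1* -5[3]-1
~ p6 O@[7]: -1[6]+1* -5[2]+1
~ p7 X@[6]: -1[5]-1* -5[1]-1
~ p8 O@[5]: -1[4]+1* -5[0]+1
~ p9 X@[4]: -1[3]-1*
~ p10 O@[3]: -1[2]+1*
~ p11 X@[2]: -1[1]-1*
~ p12 O@[1]: -1[0]+1*
~ p13 X@[0] terminal -1; root [12] d12
compare (O): move=-1 vs pass=+1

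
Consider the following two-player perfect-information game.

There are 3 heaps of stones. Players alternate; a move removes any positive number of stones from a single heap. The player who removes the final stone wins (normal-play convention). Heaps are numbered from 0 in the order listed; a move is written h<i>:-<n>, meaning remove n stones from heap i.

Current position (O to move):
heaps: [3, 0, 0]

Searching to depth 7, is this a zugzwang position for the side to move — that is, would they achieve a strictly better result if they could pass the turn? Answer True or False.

[(3,0,0)] O move#1: h0:-1:-1/(2,0,0), h0:-2:-1/(1,0,0), h0:-3:+1/(0,0,0)*
[(0,0,0)] end (terminal -1, X#2); searched (3,0,0) to 7
pass branch (X moves first from the same position):
  | [(3,0,0)] X move#1: h0:-1:-1/(2,0,0), h0:-2:-1/(1,0,0), h0:-3:+1/(0,0,0)*
  | [(0,0,0)] end (terminal -1, O#2); searched (3,0,0) to 7
O moving scores +1; O passing scores -1

zugzwang((3,0,0), O) = False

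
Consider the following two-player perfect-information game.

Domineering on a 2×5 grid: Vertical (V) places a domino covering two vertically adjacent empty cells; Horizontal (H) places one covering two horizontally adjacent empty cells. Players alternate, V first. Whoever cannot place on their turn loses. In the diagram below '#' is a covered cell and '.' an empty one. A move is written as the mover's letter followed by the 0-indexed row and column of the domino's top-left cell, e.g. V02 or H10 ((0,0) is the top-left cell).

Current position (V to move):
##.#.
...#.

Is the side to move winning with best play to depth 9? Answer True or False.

V winning at [##.#./...#.]: True

p1 V@[##.#./...#.]: V02[####./..##.]+1* V04[##.##/...##]-1
p2 H@[####./..##.]: H10[####./####.]-1*
p3 V@[####./####.]: V04[#####/#####]+1*
p4 H@[#####/#####] terminal -1; root [##.#./...#.] d9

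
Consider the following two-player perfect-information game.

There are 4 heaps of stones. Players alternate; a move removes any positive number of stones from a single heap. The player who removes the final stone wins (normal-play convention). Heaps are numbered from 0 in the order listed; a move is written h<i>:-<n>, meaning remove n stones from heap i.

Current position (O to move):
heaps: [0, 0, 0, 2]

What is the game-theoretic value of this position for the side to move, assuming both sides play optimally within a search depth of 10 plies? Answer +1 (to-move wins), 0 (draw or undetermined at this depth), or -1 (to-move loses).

[(0,0,0,2)] O move#1: h3:-1:-1/(0,0,0,1), h3:-2:+1/(0,0,0,0)*
[(0,0,0,0)] end (terminal -1, X#2); searched (0,0,0,2) to 10

value((0,0,0,2), O) = +1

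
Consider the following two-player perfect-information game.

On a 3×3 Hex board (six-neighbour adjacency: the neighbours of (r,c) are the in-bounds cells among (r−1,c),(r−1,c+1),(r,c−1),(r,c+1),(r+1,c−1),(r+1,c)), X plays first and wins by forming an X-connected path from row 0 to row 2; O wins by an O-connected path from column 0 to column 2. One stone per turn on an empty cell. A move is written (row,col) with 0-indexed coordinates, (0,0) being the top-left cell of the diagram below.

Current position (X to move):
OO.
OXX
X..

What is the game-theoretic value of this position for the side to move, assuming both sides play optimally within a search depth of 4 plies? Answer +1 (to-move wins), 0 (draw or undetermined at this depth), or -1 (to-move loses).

[OO./OXX/X..] X move#1: (0,2):+1/OOX/OXX/X..*, (2,1):-1/OO./OXX/XX., (2,2):-1/OO./OXX/X.X
[OOX/OXX/X..] end (terminal -1, O#2); searched OO./OXX/X.. to 4

value(OO./OXX/X.., X) = +1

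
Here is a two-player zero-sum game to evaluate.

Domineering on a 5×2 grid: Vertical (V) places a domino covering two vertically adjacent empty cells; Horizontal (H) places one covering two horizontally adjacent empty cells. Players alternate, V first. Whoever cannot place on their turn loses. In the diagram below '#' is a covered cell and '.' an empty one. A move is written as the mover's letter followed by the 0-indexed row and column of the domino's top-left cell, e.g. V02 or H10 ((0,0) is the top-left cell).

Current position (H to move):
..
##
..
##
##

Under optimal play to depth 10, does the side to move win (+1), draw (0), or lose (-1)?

ply 1, H at ../##/../##/## | H00=+1→##/##/../##/##*; H20=+1→../##/##/##/##
ply 2: ##/##/../##/## is terminal -1 (V); from ../##/../##/## depth 10

value(../##/../##/##, H) = +1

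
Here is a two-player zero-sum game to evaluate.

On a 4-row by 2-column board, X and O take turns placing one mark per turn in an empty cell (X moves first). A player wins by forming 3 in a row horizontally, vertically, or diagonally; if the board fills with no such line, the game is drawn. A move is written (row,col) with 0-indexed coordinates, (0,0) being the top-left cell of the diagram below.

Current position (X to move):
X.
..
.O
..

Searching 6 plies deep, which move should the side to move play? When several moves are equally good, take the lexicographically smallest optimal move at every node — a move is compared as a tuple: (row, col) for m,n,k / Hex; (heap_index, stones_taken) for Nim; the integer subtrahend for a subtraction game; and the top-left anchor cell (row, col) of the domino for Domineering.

X's best at [X./../.O/..]: (0,1)

p1 X@[X./../.O/..]: (0,1)[XX/../.O/..]+0* (1,0)[X./X./.O/..]+0 (1,1)[X./.X/.O/..]+0 (2,0)[X./../XO/..]+0 (3,0)[X./../.O/X.]-1 (3,1)[X./../.O/.X]+0
p2 O@[XX/../.O/..]: (1,0)[XX/O./.O/..]+0* (1,1)[XX/.O/.O/..]+0 (2,0)[XX/../OO/..]+0 (3,0)[XX/../.O/O.]+0 (3,1)[XX/../.O/.O]+0
p3 X@[XX/O./.O/..]: (1,1)[XX/OX/.O/..]+0* (2,0)[XX/O./XO/..]+0 (3,0)[XX/O./.O/X.]+0 (3,1)[XX/O./.O/.X]+0
p4 O@[XX/OX/.O/..]: (2,0)[XX/OX/OO/..]+0* (3,0)[XX/OX/.O/O.]+0 (3,1)[XX/OX/.O/.O]+0
p5 X@[XX/OX/OO/..]: (3,0)[XX/OX/OO/X.]+0* (3,1)[XX/OX/OO/.X]-1
p6 O@[XX/OX/OO/X.]: (3,1)[XX/OX/OO/XO]+0*
p7 X@[XX/OX/OO/XO] terminal +0; root [X./../.O/..] d6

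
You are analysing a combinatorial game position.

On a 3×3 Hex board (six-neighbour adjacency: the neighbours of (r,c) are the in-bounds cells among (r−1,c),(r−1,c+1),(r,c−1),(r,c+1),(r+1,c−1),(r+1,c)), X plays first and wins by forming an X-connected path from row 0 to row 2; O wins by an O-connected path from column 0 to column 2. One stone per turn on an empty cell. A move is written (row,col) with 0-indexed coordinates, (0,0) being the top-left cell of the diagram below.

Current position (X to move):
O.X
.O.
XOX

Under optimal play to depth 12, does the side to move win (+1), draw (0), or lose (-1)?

p1 X@[O.X/.O./XOX]: (0,1)[OXX/.O./XOX]+1* (1,0)[O.X/XO./XOX]+1 (1,2)[O.X/.OX/XOX]+1
p2 O@[OXX/.O./XOX]: (1,0)[OXX/OO./XOX]-1* (1,2)[OXX/.OO/XOX]-1
p3 X@[OXX/OO./XOX]: (1,2)[OXX/OOX/XOX]+1*
p4 O@[OXX/OOX/XOX] terminal -1; root [O.X/.O./XOX] d12

value(O.X/.O./XOX, X) = +1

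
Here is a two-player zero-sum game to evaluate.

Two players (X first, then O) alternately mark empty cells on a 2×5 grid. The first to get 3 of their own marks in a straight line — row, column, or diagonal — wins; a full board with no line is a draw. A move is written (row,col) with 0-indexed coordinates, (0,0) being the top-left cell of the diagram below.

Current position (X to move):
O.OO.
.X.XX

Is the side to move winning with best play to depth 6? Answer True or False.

X winning at [O.OO./.X.XX]: True

p1 X@[O.OO./.X.XX]: (0,1)[OXOO./.X.XX]-1 (0,4)[O.OOX/.X.XX]-1 (1,0)[O.OO./XX.XX]-1 (1,2)[O.OO./.XXXX]+1*
p2 O@[O.OO./.XXXX] terminal -1; root [O.OO./.X.XX] d6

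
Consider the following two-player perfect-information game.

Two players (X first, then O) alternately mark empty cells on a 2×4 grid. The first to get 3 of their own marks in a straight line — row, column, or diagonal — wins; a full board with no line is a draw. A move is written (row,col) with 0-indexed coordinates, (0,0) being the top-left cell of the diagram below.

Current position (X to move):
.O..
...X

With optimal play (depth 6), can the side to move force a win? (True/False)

[.O../...X] X move#1: (0,0):+0/XO../...X*, (0,2):+0/.OX./...X, (0,3):+0/.O.X/...X, (1,0):-1/.O../X..X, (1,1):+0/.O../.X.X, (1,2):+0/.O../..XX
[XO../...X] O move#2: (0,2):+0/XOO./...X*, (0,3):+0/XO.O/...X, (1,0):+0/XO../O..X, (1,1):+0/XO../.O.X, (1,2):+0/XO../..OX
[XOO./...X] X move#3: (0,3):+0/XOOX/...X*, (1,0):-1/XOO./X..X, (1,1):-1/XOO./.X.X, (1,2):-1/XOO./..XX
[XOOX/...X] O move#4: (1,0):+0/XOOX/O..X*, (1,1):+0/XOOX/.O.X, (1,2):+0/XOOX/..OX
[XOOX/O..X] X move#5: (1,1):+0/XOOX/OX.X*, (1,2):+0/XOOX/O.XX
[XOOX/OX.X] O move#6: (1,2):+0/XOOX/OXOX*
[XOOX/OXOX] end (terminal +0, X#7); searched .O../...X to 6

X winning at [.O../...X]: False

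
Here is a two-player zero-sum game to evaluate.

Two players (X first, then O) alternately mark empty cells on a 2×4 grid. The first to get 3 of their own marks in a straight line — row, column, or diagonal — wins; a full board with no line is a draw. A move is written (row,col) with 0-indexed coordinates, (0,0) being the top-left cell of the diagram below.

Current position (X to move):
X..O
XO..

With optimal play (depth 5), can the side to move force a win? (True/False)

ply 1, X at X..O/XO.. | (0,1)=+0→XX.O/XO..*; (0,2)=+0→X.XO/XO..; (1,2)=+0→X..O/XOX.; (1,3)=+0→X..O/XO.X
ply 2, O at XX.O/XO.. | (0,2)=+0→XXOO/XO..*; (1,2)=-1→XX.O/XOO.; (1,3)=-1→XX.O/XO.O
ply 3, X at XXOO/XO.. | (1,2)=+0→XXOO/XOX.*; (1,3)=+0→XXOO/XO.X
ply 4, O at XXOO/XOX. | (1,3)=+0→XXOO/XOXO*
ply 5: XXOO/XOXO is terminal +0 (X); from X..O/XO.. depth 5

X winning at [X..O/XO..]: False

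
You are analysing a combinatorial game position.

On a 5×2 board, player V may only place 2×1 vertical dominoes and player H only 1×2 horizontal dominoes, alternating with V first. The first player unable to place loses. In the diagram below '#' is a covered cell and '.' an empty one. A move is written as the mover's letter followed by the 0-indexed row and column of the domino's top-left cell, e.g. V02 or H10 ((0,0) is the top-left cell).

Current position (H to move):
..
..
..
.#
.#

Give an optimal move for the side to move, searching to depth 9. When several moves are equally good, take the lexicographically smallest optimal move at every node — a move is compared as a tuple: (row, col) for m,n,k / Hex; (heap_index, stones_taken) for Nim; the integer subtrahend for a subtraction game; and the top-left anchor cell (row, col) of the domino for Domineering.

ply 1, H at ../../../.#/.# | H00=-1→##/../../.#/.#; H10=+1→../##/../.#/.#*; H20=-1→../../##/.#/.#
ply 2, V at ../##/../.#/.# | V20=-1→../##/#./##/.#*; V30=-1→../##/../##/##
ply 3, H at ../##/#./##/.# | H00=+1→##/##/#./##/.#*
ply 4: ##/##/#./##/.# is terminal -1 (V); from ../../../.#/.# depth 9

H's best at [../../../.#/.#]: H10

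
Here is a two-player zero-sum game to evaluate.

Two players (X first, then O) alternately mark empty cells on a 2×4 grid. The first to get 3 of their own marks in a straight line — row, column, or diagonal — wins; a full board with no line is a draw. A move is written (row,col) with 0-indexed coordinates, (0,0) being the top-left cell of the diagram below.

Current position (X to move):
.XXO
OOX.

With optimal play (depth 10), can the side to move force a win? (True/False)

X winning at [.XXO/OOX.]: True

ply 1, X at .XXO/OOX. | (0,0)=+1→XXXO/OOX.*; (1,3)=+0→.XXO/OOXX
ply 2: XXXO/OOX. is terminal -1 (O); from .XXO/OOX. depth 10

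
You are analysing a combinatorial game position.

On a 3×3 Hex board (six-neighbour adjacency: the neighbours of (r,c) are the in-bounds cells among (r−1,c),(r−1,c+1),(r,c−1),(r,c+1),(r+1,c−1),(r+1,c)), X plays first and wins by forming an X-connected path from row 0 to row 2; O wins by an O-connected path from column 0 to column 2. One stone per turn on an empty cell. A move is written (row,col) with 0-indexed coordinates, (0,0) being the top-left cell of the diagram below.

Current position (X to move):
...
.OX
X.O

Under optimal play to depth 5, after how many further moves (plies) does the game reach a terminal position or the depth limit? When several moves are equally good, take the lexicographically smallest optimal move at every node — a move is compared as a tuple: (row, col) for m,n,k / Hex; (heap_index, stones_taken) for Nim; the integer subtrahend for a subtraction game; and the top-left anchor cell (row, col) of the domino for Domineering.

[.../.OX/X.O] X move#1: (0,0):-1/X../.OX/X.O, (0,1):-1/.X./.OX/X.O, (0,2):+1/..X/.OX/X.O*, (1,0):+1/.../XOX/X.O, (2,1):+1/.../.OX/XXO
[..X/.OX/X.O] O move#2: (0,0):-1/O.X/.OX/X.O*, (0,1):-1/.OX/.OX/X.O, (1,0):-1/..X/OOX/X.O, (2,1):-1/..X/.OX/XOO
[O.X/.OX/X.O] X move#3: (0,1):+1/OXX/.OX/X.O*, (1,0):+1/O.X/XOX/X.O, (2,1):+1/O.X/.OX/XXO
[OXX/.OX/X.O] O move#4: (1,0):-1/OXX/OOX/X.O*, (2,1):-1/OXX/.OX/XOO
[OXX/OOX/X.O] X move#5: (2,1):+1/OXX/OOX/XXO*
[OXX/OOX/XXO] end (terminal -1, O#6); searched .../.OX/X.O to 5

PV length from [.../.OX/X.O]: 5 plies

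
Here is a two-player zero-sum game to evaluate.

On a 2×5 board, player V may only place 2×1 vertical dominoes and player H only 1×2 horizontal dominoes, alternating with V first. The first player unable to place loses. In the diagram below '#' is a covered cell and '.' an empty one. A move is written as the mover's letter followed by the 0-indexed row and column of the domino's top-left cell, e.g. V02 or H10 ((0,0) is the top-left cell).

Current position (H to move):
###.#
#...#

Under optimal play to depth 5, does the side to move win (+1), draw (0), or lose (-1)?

[###.#/#...#] H move#1: H11:-1/###.#/###.#, H12:+1/###.#/#.###*
[###.#/#.###] end (terminal -1, V#2); searched ###.#/#...# to 5

value(###.#/#...#, H) = +1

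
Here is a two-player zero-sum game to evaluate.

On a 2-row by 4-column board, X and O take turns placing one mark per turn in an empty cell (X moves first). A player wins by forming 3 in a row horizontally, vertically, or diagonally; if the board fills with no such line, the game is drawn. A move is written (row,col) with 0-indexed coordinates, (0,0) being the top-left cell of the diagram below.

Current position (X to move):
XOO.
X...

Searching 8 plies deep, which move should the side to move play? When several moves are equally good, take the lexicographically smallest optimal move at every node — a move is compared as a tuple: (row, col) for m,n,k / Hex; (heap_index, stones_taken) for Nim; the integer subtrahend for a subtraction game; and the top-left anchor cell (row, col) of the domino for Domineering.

X's best at [XOO./X...]: (0,3)

ply 1, X at XOO./X... | (0,3)=+0→XOOX/X...*; (1,1)=-1→XOO./XX..; (1,2)=-1→XOO./X.X.; (1,3)=-1→XOO./X..X
ply 2, O at XOOX/X... | (1,1)=+0→XOOX/XO..*; (1,2)=+0→XOOX/X.O.; (1,3)=+0→XOOX/X..O
ply 3, X at XOOX/XO.. | (1,2)=+0→XOOX/XOX.*; (1,3)=+0→XOOX/XO.X
ply 4, O at XOOX/XOX. | (1,3)=+0→XOOX/XOXO*
ply 5: XOOX/XOXO is terminal +0 (X); from XOO./X... depth 8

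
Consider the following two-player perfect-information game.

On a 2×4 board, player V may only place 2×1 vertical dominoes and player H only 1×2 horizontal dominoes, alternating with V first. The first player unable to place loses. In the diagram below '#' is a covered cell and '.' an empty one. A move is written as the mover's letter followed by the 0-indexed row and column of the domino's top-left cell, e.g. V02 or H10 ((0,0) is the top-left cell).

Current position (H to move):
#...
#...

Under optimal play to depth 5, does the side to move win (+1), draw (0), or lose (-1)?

p1 H@[#.../#...]: H01[###./#...]+1* H02[#.##/#...]+1 H11[#.../###.]+1 H12[#.../#.##]+1
p2 V@[###./#...]: V03[####/#..#]-1*
p3 H@[####/#..#]: H11[####/####]+1*
p4 V@[####/####] terminal -1; root [#.../#...] d5

value(#.../#..., H) = +1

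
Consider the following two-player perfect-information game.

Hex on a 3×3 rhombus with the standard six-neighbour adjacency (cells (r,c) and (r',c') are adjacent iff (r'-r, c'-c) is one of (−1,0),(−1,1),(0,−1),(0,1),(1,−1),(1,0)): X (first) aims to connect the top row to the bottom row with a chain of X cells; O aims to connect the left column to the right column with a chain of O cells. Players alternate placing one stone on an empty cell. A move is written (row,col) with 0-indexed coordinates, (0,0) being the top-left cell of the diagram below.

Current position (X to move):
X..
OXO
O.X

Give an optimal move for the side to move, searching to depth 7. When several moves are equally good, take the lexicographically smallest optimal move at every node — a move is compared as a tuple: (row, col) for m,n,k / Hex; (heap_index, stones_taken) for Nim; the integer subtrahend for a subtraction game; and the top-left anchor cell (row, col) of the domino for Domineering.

[X../OXO/O.X] X move#1: (0,1):-1/XX./OXO/O.X, (0,2):-1/X.X/OXO/O.X, (2,1):+1/X../OXO/OXX*
[X../OXO/OXX] O move#2: (0,1):-1/XO./OXO/OXX*, (0,2):-1/X.O/OXO/OXX
[XO./OXO/OXX] X move#3: (0,2):+1/XOX/OXO/OXX*
[XOX/OXO/OXX] end (terminal -1, O#4); searched X../OXO/O.X to 7

X's best at [X../OXO/O.X]: (2,1)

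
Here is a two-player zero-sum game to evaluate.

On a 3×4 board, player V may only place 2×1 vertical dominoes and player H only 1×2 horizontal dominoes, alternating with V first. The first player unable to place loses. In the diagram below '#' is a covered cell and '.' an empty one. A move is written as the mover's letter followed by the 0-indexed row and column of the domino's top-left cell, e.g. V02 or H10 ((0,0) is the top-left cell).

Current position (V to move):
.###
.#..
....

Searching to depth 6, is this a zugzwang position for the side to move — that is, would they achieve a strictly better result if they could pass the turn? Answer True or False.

p1 V@[.###/.#../....]: V00[####/##../....]-1 V10[.###/##../#...]-1 V12[.###/.##./..#.]+1* V13[.###/.#.#/...#]+1
p2 H@[.###/.##./..#.]: H20[.###/.##./###.]-1*
p3 V@[.###/.##./###.]: V00[####/###./###.]+1* V13[.###/.###/####]+1
p4 H@[####/###./###.] terminal -1; root [.###/.#../....] d6
suppose V passes — search the same position with H to move:
pass> p1 H@[.###/.#../....]: H12[.###/.###/....]+1* H20[.###/.#../##..]-1 H21[.###/.#../.##.]-1 H22[.###/.#../..##]+1
pass> p2 V@[.###/.###/....]: V00[####/####/....]-1* V10[.###/####/#...]-1
pass> p3 H@[####/####/....]: H20[####/####/##..]+1* H21[####/####/.##.]+1 H22[####/####/..##]+1
pass> p4 V@[####/####/##..] terminal -1; root [.###/.#../....] d6
for V: play +1, pass -1

zugzwang(.###/.#../...., V) = False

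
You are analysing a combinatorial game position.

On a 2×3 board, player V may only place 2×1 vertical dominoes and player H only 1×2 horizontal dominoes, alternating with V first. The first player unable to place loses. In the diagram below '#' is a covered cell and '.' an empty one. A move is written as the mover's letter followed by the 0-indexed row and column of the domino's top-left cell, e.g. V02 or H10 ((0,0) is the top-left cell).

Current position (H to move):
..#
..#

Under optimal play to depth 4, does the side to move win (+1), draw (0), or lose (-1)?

value(..#/..#, H) = +1

ply 1, H at ..#/..# | H00=+1→###/..#*; H10=+1→..#/###
ply 2: ###/..# is terminal -1 (V); from ..#/..# depth 4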